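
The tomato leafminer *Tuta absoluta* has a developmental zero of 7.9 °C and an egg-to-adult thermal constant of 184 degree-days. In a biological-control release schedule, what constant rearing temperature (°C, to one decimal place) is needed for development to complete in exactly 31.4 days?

Required daily accumulation = 184 / 31.4 = 5.860 DD/day.
T = T_base + 5.860 = 7.9 + 5.860 = 13.760 ≈ 13.8 °C.

13.8 °C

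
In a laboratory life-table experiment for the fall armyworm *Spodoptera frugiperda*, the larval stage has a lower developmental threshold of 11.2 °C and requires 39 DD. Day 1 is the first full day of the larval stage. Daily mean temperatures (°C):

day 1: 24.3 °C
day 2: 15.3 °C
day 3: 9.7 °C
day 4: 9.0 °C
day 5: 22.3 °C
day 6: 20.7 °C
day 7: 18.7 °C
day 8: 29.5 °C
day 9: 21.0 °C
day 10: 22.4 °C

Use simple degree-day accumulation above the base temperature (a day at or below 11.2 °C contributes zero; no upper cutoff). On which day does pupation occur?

day 7

Daily DD above 11.2 °C: 13.1, 4.1, 0.0, 0.0, 11.1, 9.5, 7.5, 18.3, 9.8, 11.2.
Cumulative: 13.1, 17.2, 17.2, 17.2, 28.3, 37.8, 45.3, 63.6, 73.4, 84.6.
The total first reaches 39 DD on day 7.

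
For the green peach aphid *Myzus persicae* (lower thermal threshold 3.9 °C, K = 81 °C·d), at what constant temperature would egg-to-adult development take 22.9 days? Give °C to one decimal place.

Required daily accumulation = 81 / 22.9 = 3.537 DD/day.
T = T_base + 3.537 = 3.9 + 3.537 = 7.437 ≈ 7.4 °C.

7.4 °C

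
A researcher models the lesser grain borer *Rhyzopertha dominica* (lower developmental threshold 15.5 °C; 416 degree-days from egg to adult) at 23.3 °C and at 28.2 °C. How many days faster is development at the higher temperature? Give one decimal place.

At 23.3 °C: 416 / (23.3 − 15.5) = 416 / 7.8 = 53.333 d.
At 28.2 °C: 416 / (28.2 − 15.5) = 416 / 12.7 = 32.756 d.
Difference = |53.333 − 32.756| = 20.577 ≈ 20.6 days.

20.6 days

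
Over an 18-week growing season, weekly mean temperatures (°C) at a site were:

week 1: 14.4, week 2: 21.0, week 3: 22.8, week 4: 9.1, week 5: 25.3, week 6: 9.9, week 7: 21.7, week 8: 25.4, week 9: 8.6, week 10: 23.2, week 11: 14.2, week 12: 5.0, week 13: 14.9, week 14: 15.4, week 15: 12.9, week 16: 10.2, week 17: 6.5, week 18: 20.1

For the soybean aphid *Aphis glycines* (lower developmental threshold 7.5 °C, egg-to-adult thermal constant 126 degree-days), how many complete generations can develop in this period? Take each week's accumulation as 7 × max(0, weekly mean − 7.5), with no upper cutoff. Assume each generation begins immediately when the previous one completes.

Weekly DD (7 × max(0, T̄ − 7.5)): 48.3, 94.5, 107.1, 11.2, 124.6, 16.8, 99.4, 125.3, 7.7, 109.9, 46.9, 0.0, 51.8, 55.3, 37.8, 18.9, 0.0, 88.2.
Season total = 1043.7 DD.
Complete generations = ⌊1043.7 / 126⌋ = 8.

8 generations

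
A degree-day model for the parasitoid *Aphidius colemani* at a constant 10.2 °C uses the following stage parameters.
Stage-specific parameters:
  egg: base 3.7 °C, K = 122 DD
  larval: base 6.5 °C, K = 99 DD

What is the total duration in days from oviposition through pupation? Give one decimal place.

egg: 122 / (10.2 − 3.7) = 122 / 6.5 = 18.769 d.
larval: 99 / (10.2 − 6.5) = 99 / 3.7 = 26.757 d.
Sum = 45.526 ≈ 45.5 days.

45.5 days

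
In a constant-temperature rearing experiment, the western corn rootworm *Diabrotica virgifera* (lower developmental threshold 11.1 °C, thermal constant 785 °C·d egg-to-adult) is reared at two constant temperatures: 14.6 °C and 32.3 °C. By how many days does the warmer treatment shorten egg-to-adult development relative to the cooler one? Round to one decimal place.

At 14.6 °C: 785 / (14.6 − 11.1) = 785 / 3.5 = 224.286 d.
At 32.3 °C: 785 / (32.3 − 11.1) = 785 / 21.2 = 37.028 d.
Difference = |224.286 − 37.028| = 187.257 ≈ 187.3 days.

187.3 days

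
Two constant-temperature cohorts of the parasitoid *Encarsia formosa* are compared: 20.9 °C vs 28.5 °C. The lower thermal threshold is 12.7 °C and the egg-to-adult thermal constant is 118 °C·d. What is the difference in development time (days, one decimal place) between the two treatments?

6.9 days

At 20.9 °C: 118 / (20.9 − 12.7) = 118 / 8.2 = 14.390 d.
At 28.5 °C: 118 / (28.5 − 12.7) = 118 / 15.8 = 7.468 d.
Difference = |14.390 − 7.468| = 6.922 ≈ 6.9 days.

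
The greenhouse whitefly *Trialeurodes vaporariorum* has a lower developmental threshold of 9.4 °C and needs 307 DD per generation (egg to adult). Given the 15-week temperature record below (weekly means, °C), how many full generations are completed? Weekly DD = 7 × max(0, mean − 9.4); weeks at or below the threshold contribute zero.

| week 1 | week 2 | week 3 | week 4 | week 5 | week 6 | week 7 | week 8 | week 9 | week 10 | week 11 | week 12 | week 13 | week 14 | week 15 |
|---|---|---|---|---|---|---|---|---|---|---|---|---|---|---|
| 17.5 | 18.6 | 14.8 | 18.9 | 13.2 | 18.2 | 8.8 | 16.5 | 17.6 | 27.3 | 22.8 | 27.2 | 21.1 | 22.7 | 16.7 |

3 generations

Weekly DD (7 × max(0, T̄ − 9.4)): 56.7, 64.4, 37.8, 66.5, 26.6, 61.6, 0.0, 49.7, 57.4, 125.3, 93.8, 124.6, 81.9, 93.1, 51.1.
Season total = 990.5 DD.
Complete generations = ⌊990.5 / 307⌋ = 3.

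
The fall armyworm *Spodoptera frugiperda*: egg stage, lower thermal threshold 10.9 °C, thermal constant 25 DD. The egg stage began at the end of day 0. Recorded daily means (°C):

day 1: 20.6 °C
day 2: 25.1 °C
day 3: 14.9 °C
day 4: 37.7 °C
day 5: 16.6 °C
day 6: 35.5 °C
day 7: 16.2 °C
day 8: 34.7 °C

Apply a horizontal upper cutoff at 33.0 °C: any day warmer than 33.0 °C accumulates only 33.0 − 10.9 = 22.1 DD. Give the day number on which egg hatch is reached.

day 3

Daily DD above 10.9 °C (capped at 22.1): 9.7, 14.2, 4.0, 22.1, 5.7, 22.1, 5.3, 22.1.
Cumulative: 9.7, 23.9, 27.9, 50.0, 55.7, 77.8, 83.1, 105.2.
The total first reaches 25 DD on day 3.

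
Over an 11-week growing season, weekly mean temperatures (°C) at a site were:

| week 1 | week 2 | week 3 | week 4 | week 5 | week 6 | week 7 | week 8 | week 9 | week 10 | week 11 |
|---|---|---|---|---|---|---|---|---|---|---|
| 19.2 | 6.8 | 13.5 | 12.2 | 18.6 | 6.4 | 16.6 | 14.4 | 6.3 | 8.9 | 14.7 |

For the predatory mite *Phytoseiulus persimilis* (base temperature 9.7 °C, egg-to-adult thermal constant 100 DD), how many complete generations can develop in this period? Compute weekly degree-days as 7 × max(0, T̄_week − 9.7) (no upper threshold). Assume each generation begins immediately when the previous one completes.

2 generations

Weekly DD (7 × max(0, T̄ − 9.7)): 66.5, 0.0, 26.6, 17.5, 62.3, 0.0, 48.3, 32.9, 0.0, 0.0, 35.0.
Season total = 289.1 DD.
Complete generations = ⌊289.1 / 100⌋ = 2.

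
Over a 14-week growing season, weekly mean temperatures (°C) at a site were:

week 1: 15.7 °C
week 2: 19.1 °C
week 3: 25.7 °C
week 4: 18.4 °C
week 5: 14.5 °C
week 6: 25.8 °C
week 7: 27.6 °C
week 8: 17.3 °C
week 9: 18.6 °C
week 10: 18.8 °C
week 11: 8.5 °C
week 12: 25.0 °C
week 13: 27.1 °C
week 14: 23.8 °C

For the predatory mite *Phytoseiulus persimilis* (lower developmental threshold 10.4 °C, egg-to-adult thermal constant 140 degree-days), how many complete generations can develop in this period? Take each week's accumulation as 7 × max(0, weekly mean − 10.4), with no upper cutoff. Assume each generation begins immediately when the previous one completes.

7 generations

Weekly DD (7 × max(0, T̄ − 10.4)): 37.1, 60.9, 107.1, 56.0, 28.7, 107.8, 120.4, 48.3, 57.4, 58.8, 0.0, 102.2, 116.9, 93.8.
Season total = 995.4 DD.
Complete generations = ⌊995.4 / 140⌋ = 7.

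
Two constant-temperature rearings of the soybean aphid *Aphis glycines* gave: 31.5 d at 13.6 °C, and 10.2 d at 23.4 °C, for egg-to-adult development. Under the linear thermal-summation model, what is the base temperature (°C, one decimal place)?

8.9 °C

Equal thermal constants: D₁(T₁ − T_b) = D₂(T₂ − T_b).
31.5·(13.6 − T_b) = 10.2·(23.4 − T_b)
T_b = (31.5·13.6 − 10.2·23.4) / (31.5 − 10.2) = 189.72 / 21.3 = 8.907 °C ≈ 8.9 °C.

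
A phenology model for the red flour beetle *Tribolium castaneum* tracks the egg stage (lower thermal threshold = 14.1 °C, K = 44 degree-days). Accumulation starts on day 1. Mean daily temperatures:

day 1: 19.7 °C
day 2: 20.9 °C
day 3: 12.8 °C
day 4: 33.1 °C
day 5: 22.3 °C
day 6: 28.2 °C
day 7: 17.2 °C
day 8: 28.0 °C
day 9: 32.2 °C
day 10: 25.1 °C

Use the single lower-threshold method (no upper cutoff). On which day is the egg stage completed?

Daily DD above 14.1 °C: 5.6, 6.8, 0.0, 19.0, 8.2, 14.1, 3.1, 13.9, 18.1, 11.0.
Cumulative: 5.6, 12.4, 12.4, 31.4, 39.6, 53.7, 56.8, 70.7, 88.8, 99.8.
The total first reaches 44 DD on day 6.

day 6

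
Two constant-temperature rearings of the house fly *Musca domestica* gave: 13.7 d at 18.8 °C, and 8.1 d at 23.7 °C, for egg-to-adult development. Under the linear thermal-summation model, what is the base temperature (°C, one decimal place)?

Linear rate model ⇒ the product D·(T − T_b) is constant across temperatures.
13.7·(18.8 − T_b) = 8.1·(23.7 − T_b)
T_b = (13.7·18.8 − 8.1·23.7) / (13.7 − 8.1) = 65.59 / 5.6 = 11.713 °C ≈ 11.7 °C.

11.7 °C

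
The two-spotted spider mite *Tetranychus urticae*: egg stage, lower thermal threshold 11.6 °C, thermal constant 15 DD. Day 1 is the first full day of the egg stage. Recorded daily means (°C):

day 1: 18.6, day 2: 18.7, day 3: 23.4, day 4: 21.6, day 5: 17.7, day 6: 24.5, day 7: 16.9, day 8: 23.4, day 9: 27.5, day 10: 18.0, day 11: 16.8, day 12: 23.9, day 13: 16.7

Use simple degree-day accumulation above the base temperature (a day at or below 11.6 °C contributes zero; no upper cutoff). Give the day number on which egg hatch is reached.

Daily DD above 11.6 °C: 7.0, 7.1, 11.8, 10.0, 6.1, 12.9, 5.3, 11.8, 15.9, 6.4, 5.2, 12.3, 5.1.
Cumulative: 7.0, 14.1, 25.9, 35.9, 42.0, 54.9, 60.2, 72.0, 87.9, 94.3, 99.5, 111.8, 116.9.
The total first reaches 15 DD on day 3.

day 3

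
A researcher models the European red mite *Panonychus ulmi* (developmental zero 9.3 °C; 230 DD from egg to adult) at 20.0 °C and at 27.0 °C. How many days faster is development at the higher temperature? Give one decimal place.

At 20.0 °C: 230 / (20.0 − 9.3) = 230 / 10.7 = 21.495 d.
At 27.0 °C: 230 / (27.0 − 9.3) = 230 / 17.7 = 12.994 d.
Difference = |21.495 − 12.994| = 8.501 ≈ 8.5 days.

8.5 days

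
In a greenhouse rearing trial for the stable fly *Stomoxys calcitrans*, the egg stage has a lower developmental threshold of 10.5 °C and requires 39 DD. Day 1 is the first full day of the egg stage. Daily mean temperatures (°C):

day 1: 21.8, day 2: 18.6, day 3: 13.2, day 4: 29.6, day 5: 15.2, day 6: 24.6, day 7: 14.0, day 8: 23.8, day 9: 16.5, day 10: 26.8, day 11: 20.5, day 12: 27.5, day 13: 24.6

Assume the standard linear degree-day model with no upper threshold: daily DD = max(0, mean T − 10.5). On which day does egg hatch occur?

day 4

Daily DD above 10.5 °C: 11.3, 8.1, 2.7, 19.1, 4.7, 14.1, 3.5, 13.3, 6.0, 16.3, 10.0, 17.0, 14.1.
Cumulative: 11.3, 19.4, 22.1, 41.2, 45.9, 60.0, 63.5, 76.8, 82.8, 99.1, 109.1, 126.1, 140.2.
The total first reaches 39 DD on day 4.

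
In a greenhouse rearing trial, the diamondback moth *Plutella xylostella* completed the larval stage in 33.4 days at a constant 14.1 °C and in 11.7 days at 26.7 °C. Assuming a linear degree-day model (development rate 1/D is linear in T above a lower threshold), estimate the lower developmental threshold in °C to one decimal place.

7.3 °C

Linear rate model ⇒ the product D·(T − T_b) is constant across temperatures.
33.4·(14.1 − T_b) = 11.7·(26.7 − T_b)
T_b = (33.4·14.1 − 11.7·26.7) / (33.4 − 11.7) = 158.55 / 21.7 = 7.306 °C ≈ 7.3 °C.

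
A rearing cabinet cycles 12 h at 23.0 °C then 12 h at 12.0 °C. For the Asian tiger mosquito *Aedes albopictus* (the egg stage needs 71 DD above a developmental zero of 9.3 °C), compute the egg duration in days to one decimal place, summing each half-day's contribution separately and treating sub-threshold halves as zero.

Day half: max(0, 23.0 − 9.3) × 0.5 = 13.7 × 0.5 = 6.85 DD.
Night half: max(0, 12.0 − 9.3) × 0.5 = 2.7 × 0.5 = 1.35 DD.
Per 24 h: 8.20 DD/day.
Duration = 71 / 8.20 = 8.659 ≈ 8.7 days.

8.7 days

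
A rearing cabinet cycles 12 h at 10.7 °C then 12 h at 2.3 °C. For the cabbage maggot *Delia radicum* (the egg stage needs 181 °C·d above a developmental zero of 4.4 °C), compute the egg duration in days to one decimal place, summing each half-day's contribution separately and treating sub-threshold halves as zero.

57.5 days

Day half: max(0, 10.7 − 4.4) × 0.5 = 6.3 × 0.5 = 3.15 DD.
Night half: max(0, 2.3 − 4.4) × 0.5 = 0.0 × 0.5 = 0.00 DD.
Per 24 h: 3.15 DD/day.
Duration = 181 / 3.15 = 57.460 ≈ 57.5 days.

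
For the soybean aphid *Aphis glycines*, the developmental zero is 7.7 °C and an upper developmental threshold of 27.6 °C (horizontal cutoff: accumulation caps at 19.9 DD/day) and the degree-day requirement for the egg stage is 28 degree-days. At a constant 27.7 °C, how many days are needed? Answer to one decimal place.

1.4 days

Temperature 27.7 °C exceeds the upper threshold, so daily accumulation caps at 27.6 − 7.7 = 19.9 DD/day.
Duration = 28 / 19.9 = 1.407 ≈ 1.4 days.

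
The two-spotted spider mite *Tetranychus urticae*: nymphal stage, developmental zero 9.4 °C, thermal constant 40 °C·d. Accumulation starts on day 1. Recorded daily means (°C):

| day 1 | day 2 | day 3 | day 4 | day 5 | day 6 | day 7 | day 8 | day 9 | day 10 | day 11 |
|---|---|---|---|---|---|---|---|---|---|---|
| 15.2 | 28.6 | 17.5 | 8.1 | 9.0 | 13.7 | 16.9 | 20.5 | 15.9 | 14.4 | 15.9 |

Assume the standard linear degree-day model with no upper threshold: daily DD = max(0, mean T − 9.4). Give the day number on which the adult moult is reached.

day 7

Daily DD above 9.4 °C: 5.8, 19.2, 8.1, 0.0, 0.0, 4.3, 7.5, 11.1, 6.5, 5.0, 6.5.
Cumulative: 5.8, 25.0, 33.1, 33.1, 33.1, 37.4, 44.9, 56.0, 62.5, 67.5, 74.0.
The total first reaches 40 DD on day 7.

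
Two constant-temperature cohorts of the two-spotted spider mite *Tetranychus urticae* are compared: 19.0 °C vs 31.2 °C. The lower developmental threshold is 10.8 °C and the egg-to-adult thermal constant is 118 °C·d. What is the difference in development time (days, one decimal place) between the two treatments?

At 19.0 °C: 118 / (19.0 − 10.8) = 118 / 8.2 = 14.390 d.
At 31.2 °C: 118 / (31.2 − 10.8) = 118 / 20.4 = 5.784 d.
Difference = |14.390 − 5.784| = 8.606 ≈ 8.6 days.

8.6 days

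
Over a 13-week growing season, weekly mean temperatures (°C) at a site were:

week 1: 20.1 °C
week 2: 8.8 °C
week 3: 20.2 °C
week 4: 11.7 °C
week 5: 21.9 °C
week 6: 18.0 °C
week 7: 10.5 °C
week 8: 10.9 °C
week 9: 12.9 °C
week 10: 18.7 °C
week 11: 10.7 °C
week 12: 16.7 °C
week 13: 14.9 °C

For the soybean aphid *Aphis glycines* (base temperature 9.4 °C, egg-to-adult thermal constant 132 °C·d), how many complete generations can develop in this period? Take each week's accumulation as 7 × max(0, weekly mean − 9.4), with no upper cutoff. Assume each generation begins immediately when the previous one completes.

Weekly DD (7 × max(0, T̄ − 9.4)): 74.9, 0.0, 75.6, 16.1, 87.5, 60.2, 7.7, 10.5, 24.5, 65.1, 9.1, 51.1, 38.5.
Season total = 520.8 DD.
Complete generations = ⌊520.8 / 132⌋ = 3.

3 generations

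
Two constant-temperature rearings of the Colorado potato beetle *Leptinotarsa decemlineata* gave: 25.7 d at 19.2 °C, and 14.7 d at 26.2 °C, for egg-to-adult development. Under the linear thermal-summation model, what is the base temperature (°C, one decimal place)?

9.8 °C

Equal thermal constants: D₁(T₁ − T_b) = D₂(T₂ − T_b).
25.7·(19.2 − T_b) = 14.7·(26.2 − T_b)
T_b = (25.7·19.2 − 14.7·26.2) / (25.7 − 14.7) = 108.30 / 11.0 = 9.845 °C ≈ 9.8 °C.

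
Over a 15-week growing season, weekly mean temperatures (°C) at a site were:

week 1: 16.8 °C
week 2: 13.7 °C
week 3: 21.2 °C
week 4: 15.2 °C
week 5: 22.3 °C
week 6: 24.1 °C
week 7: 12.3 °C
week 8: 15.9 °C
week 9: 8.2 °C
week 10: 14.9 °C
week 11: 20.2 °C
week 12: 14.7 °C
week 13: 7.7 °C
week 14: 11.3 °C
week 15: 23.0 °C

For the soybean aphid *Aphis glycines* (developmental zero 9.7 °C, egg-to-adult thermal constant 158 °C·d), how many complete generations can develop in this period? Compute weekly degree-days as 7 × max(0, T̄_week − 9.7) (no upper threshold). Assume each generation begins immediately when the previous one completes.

Weekly DD (7 × max(0, T̄ − 9.7)): 49.7, 28.0, 80.5, 38.5, 88.2, 100.8, 18.2, 43.4, 0.0, 36.4, 73.5, 35.0, 0.0, 11.2, 93.1.
Season total = 696.5 DD.
Complete generations = ⌊696.5 / 158⌋ = 4.

4 generations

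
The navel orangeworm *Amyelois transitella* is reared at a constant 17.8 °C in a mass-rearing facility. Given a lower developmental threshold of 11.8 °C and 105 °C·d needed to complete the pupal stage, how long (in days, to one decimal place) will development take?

17.5 days

Daily accumulation = 17.8 − 11.8 = 6.0 DD/day.
Duration = 105 / 6.0 = 17.500 ≈ 17.5 days.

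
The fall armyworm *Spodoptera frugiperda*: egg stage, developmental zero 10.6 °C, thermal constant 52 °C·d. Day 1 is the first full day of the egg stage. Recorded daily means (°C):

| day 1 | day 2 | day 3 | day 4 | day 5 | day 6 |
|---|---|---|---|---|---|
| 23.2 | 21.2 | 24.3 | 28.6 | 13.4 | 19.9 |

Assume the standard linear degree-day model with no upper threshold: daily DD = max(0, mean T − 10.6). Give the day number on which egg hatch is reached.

day 4

Daily DD above 10.6 °C: 12.6, 10.6, 13.7, 18.0, 2.8, 9.3.
Cumulative: 12.6, 23.2, 36.9, 54.9, 57.7, 67.0.
The total first reaches 52 DD on day 4.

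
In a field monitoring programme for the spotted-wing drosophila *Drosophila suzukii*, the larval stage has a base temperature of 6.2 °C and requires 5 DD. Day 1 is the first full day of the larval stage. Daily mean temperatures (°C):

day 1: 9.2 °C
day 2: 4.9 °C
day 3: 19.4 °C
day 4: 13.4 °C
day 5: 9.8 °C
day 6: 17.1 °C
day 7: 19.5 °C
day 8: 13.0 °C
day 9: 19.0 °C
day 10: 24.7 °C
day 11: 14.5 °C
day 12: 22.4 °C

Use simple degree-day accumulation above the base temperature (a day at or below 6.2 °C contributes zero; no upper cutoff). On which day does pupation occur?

day 3

Daily DD above 6.2 °C: 3.0, 0.0, 13.2, 7.2, 3.6, 10.9, 13.3, 6.8, 12.8, 18.5, 8.3, 16.2.
Cumulative: 3.0, 3.0, 16.2, 23.4, 27.0, 37.9, 51.2, 58.0, 70.8, 89.3, 97.6, 113.8.
The total first reaches 5 DD on day 3.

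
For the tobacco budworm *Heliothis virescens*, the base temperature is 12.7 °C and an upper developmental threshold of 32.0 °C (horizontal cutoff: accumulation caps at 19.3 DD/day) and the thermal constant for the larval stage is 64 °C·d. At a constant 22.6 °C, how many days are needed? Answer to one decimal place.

Daily accumulation = 22.6 − 12.7 = 9.9 DD/day.
Duration = 64 / 9.9 = 6.465 ≈ 6.5 days.

6.5 days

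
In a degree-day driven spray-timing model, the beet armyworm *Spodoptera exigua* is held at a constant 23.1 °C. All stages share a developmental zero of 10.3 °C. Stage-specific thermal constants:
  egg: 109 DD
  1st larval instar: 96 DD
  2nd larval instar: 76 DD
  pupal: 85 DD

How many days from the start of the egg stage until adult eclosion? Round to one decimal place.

28.6 days

Daily accumulation at 23.1 °C = 23.1 − 10.3 = 12.8 DD/day.
Total K = 109 + 96 + 76 + 85 = 366 DD.
Total duration = 366 / 12.8 = 28.594 ≈ 28.6 days.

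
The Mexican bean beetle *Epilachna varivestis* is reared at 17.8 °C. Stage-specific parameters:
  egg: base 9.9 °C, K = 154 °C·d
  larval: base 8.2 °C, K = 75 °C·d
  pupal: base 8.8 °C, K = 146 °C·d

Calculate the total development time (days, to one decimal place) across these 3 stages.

43.5 days

egg: 154 / (17.8 − 9.9) = 154 / 7.9 = 19.494 d.
larval: 75 / (17.8 − 8.2) = 75 / 9.6 = 7.812 d.
pupal: 146 / (17.8 − 8.8) = 146 / 9.0 = 16.222 d.
Sum = 43.528 ≈ 43.5 days.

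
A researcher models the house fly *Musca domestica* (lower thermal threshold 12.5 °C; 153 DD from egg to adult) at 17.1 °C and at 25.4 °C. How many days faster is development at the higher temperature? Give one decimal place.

At 17.1 °C: 153 / (17.1 − 12.5) = 153 / 4.6 = 33.261 d.
At 25.4 °C: 153 / (25.4 − 12.5) = 153 / 12.9 = 11.860 d.
Difference = |33.261 − 11.860| = 21.400 ≈ 21.4 days.

21.4 days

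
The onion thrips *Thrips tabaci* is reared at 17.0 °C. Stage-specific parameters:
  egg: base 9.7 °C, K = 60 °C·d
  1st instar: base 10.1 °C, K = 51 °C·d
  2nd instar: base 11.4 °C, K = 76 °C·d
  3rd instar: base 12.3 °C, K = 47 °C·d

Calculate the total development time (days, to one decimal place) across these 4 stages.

39.2 days

egg: 60 / (17.0 − 9.7) = 60 / 7.3 = 8.219 d.
1st instar: 51 / (17.0 − 10.1) = 51 / 6.9 = 7.391 d.
2nd instar: 76 / (17.0 − 11.4) = 76 / 5.6 = 13.571 d.
3rd instar: 47 / (17.0 − 12.3) = 47 / 4.7 = 10.000 d.
Sum = 39.182 ≈ 39.2 days.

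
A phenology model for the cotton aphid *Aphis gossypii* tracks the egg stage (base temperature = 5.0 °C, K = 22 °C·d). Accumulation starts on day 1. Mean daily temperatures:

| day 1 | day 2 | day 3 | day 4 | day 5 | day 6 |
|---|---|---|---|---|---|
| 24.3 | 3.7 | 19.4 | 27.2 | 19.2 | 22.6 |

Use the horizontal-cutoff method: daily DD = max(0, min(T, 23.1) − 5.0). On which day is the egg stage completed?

Daily DD above 5.0 °C (capped at 18.1): 18.1, 0.0, 14.4, 18.1, 14.2, 17.6.
Cumulative: 18.1, 18.1, 32.5, 50.6, 64.8, 82.4.
The total first reaches 22 DD on day 3.

day 3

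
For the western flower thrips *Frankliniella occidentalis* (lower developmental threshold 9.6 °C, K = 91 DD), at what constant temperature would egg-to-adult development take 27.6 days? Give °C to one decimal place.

12.9 °C

Required daily accumulation = 91 / 27.6 = 3.297 DD/day.
T = T_base + 3.297 = 9.6 + 3.297 = 12.897 ≈ 12.9 °C.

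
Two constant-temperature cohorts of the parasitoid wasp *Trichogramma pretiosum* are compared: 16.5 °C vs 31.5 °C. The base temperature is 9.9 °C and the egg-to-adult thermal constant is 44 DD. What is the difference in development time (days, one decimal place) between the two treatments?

4.6 days

At 16.5 °C: 44 / (16.5 − 9.9) = 44 / 6.6 = 6.667 d.
At 31.5 °C: 44 / (31.5 − 9.9) = 44 / 21.6 = 2.037 d.
Difference = |6.667 − 2.037| = 4.630 ≈ 4.6 days.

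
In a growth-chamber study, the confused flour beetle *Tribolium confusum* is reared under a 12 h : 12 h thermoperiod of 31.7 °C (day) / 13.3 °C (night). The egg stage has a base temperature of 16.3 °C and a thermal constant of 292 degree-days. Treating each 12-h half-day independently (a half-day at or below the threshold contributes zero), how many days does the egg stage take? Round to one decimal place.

Day half: max(0, 31.7 − 16.3) × 0.5 = 15.4 × 0.5 = 7.70 DD.
Night half: max(0, 13.3 − 16.3) × 0.5 = 0.0 × 0.5 = 0.00 DD.
Per 24 h: 7.70 DD/day.
Duration = 292 / 7.70 = 37.922 ≈ 37.9 days.

37.9 days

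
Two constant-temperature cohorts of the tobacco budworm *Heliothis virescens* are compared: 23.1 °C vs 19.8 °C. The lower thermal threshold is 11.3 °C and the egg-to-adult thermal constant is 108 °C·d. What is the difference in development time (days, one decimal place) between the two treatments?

At 23.1 °C: 108 / (23.1 − 11.3) = 108 / 11.8 = 9.153 d.
At 19.8 °C: 108 / (19.8 − 11.3) = 108 / 8.5 = 12.706 d.
Difference = |9.153 − 12.706| = 3.553 ≈ 3.6 days.

3.6 days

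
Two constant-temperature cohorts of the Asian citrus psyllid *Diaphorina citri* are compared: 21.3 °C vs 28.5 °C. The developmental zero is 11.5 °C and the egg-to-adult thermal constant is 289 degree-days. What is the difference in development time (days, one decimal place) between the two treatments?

12.5 days

At 21.3 °C: 289 / (21.3 − 11.5) = 289 / 9.8 = 29.490 d.
At 28.5 °C: 289 / (28.5 − 11.5) = 289 / 17.0 = 17.000 d.
Difference = |29.490 − 17.000| = 12.490 ≈ 12.5 days.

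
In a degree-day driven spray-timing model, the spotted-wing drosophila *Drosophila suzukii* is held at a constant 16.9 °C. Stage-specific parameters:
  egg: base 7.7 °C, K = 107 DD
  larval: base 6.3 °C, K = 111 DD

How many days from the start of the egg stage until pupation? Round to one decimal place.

22.1 days

egg: 107 / (16.9 − 7.7) = 107 / 9.2 = 11.630 d.
larval: 111 / (16.9 − 6.3) = 111 / 10.6 = 10.472 d.
Sum = 22.102 ≈ 22.1 days.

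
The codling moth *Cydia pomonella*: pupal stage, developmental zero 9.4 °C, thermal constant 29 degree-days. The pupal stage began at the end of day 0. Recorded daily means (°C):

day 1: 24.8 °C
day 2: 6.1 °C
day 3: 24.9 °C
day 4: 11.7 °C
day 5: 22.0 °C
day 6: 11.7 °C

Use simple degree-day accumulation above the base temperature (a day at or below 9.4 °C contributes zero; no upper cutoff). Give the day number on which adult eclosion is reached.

Daily DD above 9.4 °C: 15.4, 0.0, 15.5, 2.3, 12.6, 2.3.
Cumulative: 15.4, 15.4, 30.9, 33.2, 45.8, 48.1.
The total first reaches 29 DD on day 3.

day 3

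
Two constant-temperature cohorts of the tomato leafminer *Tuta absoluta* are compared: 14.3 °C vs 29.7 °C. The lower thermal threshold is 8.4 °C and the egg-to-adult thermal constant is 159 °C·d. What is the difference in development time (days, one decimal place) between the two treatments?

At 14.3 °C: 159 / (14.3 − 8.4) = 159 / 5.9 = 26.949 d.
At 29.7 °C: 159 / (29.7 − 8.4) = 159 / 21.3 = 7.465 d.
Difference = |26.949 − 7.465| = 19.484 ≈ 19.5 days.

19.5 days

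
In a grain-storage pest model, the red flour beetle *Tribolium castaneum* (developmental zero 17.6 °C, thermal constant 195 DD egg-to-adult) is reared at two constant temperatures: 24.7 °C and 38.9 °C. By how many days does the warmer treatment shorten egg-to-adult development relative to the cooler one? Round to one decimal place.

At 24.7 °C: 195 / (24.7 − 17.6) = 195 / 7.1 = 27.465 d.
At 38.9 °C: 195 / (38.9 − 17.6) = 195 / 21.3 = 9.155 d.
Difference = |27.465 − 9.155| = 18.310 ≈ 18.3 days.

18.3 days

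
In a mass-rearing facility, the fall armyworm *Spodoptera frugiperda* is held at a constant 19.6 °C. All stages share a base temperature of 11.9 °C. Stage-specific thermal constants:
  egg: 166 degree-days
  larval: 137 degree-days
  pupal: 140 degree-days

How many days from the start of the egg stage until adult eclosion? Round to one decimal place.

Daily accumulation at 19.6 °C = 19.6 − 11.9 = 7.7 DD/day.
Total K = 166 + 137 + 140 = 443 DD.
Total duration = 443 / 7.7 = 57.532 ≈ 57.5 days.

57.5 days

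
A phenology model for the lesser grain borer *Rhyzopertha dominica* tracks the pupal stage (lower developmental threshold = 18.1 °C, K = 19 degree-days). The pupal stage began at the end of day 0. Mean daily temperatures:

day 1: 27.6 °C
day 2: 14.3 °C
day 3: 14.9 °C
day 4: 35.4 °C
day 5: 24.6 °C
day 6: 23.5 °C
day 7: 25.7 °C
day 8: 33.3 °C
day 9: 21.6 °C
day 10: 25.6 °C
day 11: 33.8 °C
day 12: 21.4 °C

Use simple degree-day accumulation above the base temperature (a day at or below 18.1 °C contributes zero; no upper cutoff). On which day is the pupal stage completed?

day 4

Daily DD above 18.1 °C: 9.5, 0.0, 0.0, 17.3, 6.5, 5.4, 7.6, 15.2, 3.5, 7.5, 15.7, 3.3.
Cumulative: 9.5, 9.5, 9.5, 26.8, 33.3, 38.7, 46.3, 61.5, 65.0, 72.5, 88.2, 91.5.
The total first reaches 19 DD on day 4.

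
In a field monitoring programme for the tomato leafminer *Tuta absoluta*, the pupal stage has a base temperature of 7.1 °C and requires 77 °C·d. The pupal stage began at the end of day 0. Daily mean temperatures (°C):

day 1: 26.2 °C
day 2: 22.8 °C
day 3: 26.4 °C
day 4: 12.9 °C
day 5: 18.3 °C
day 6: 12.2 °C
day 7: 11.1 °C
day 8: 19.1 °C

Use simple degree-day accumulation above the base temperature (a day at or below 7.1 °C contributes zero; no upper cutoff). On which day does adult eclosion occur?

day 7

Daily DD above 7.1 °C: 19.1, 15.7, 19.3, 5.8, 11.2, 5.1, 4.0, 12.0.
Cumulative: 19.1, 34.8, 54.1, 59.9, 71.1, 76.2, 80.2, 92.2.
The total first reaches 77 DD on day 7.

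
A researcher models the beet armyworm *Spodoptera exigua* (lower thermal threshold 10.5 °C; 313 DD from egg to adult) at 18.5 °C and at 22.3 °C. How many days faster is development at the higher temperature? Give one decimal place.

At 18.5 °C: 313 / (18.5 − 10.5) = 313 / 8.0 = 39.125 d.
At 22.3 °C: 313 / (22.3 − 10.5) = 313 / 11.8 = 26.525 d.
Difference = |39.125 − 26.525| = 12.600 ≈ 12.6 days.

12.6 days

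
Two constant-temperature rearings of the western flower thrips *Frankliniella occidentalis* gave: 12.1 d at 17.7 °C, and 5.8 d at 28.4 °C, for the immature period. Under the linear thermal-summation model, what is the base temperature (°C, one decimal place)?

7.8 °C

Equal thermal constants: D₁(T₁ − T_b) = D₂(T₂ − T_b).
12.1·(17.7 − T_b) = 5.8·(28.4 − T_b)
T_b = (12.1·17.7 − 5.8·28.4) / (12.1 − 5.8) = 49.45 / 6.3 = 7.849 °C ≈ 7.8 °C.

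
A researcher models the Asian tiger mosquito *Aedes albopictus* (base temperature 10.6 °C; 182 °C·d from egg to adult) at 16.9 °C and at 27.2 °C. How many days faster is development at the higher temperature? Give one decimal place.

17.9 days

At 16.9 °C: 182 / (16.9 − 10.6) = 182 / 6.3 = 28.889 d.
At 27.2 °C: 182 / (27.2 − 10.6) = 182 / 16.6 = 10.964 d.
Difference = |28.889 − 10.964| = 17.925 ≈ 17.9 days.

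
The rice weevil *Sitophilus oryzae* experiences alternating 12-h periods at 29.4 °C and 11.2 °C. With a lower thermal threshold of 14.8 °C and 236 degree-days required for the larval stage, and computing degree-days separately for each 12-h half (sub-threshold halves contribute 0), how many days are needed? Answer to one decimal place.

Day half: max(0, 29.4 − 14.8) × 0.5 = 14.6 × 0.5 = 7.30 DD.
Night half: max(0, 11.2 − 14.8) × 0.5 = 0.0 × 0.5 = 0.00 DD.
Per 24 h: 7.30 DD/day.
Duration = 236 / 7.30 = 32.329 ≈ 32.3 days.

32.3 days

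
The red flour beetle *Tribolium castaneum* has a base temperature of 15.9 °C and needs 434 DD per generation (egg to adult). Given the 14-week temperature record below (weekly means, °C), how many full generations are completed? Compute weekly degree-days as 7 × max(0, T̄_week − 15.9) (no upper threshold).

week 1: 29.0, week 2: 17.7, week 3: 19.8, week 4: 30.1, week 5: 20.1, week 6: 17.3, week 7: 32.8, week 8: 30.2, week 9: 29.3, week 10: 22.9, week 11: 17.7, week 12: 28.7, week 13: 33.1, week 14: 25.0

Weekly DD (7 × max(0, T̄ − 15.9)): 91.7, 12.6, 27.3, 99.4, 29.4, 9.8, 118.3, 100.1, 93.8, 49.0, 12.6, 89.6, 120.4, 63.7.
Season total = 917.7 DD.
Complete generations = ⌊917.7 / 434⌋ = 2.

2 generations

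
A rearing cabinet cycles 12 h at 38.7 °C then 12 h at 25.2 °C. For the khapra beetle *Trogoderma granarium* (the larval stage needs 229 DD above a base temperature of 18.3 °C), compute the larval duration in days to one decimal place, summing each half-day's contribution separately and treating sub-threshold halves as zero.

Day half: max(0, 38.7 − 18.3) × 0.5 = 20.4 × 0.5 = 10.20 DD.
Night half: max(0, 25.2 − 18.3) × 0.5 = 6.9 × 0.5 = 3.45 DD.
Per 24 h: 13.65 DD/day.
Duration = 229 / 13.65 = 16.777 ≈ 16.8 days.

16.8 days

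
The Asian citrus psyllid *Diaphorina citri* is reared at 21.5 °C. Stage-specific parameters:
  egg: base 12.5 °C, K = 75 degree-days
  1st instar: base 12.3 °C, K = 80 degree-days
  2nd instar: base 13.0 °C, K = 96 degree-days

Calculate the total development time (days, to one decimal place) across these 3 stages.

28.3 days

egg: 75 / (21.5 − 12.5) = 75 / 9.0 = 8.333 d.
1st instar: 80 / (21.5 − 12.3) = 80 / 9.2 = 8.696 d.
2nd instar: 96 / (21.5 − 13.0) = 96 / 8.5 = 11.294 d.
Sum = 28.323 ≈ 28.3 days.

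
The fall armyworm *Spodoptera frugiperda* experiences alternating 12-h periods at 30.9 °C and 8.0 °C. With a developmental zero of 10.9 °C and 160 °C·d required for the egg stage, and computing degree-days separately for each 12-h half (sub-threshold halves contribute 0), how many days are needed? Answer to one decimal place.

Day half: max(0, 30.9 − 10.9) × 0.5 = 20.0 × 0.5 = 10.00 DD.
Night half: max(0, 8.0 − 10.9) × 0.5 = 0.0 × 0.5 = 0.00 DD.
Per 24 h: 10.00 DD/day.
Duration = 160 / 10.00 = 16.000 ≈ 16.0 days.

16.0 days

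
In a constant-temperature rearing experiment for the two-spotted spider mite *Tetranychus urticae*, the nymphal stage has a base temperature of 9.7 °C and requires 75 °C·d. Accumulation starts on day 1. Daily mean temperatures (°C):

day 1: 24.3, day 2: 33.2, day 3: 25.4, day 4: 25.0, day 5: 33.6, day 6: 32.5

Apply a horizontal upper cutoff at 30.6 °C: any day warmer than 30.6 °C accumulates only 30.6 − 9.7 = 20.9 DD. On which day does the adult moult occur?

day 5

Daily DD above 9.7 °C (capped at 20.9): 14.6, 20.9, 15.7, 15.3, 20.9, 20.9.
Cumulative: 14.6, 35.5, 51.2, 66.5, 87.4, 108.3.
The total first reaches 75 DD on day 5.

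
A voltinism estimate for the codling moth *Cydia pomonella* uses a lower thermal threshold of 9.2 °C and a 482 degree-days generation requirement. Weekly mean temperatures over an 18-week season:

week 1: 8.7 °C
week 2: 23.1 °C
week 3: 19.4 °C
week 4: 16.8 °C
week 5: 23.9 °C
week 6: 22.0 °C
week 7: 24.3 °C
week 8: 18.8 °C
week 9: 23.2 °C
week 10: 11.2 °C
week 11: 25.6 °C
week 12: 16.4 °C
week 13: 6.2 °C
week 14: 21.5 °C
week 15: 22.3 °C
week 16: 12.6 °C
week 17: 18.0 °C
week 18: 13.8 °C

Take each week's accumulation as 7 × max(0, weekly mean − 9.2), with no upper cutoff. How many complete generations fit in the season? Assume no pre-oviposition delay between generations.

2 generations

Weekly DD (7 × max(0, T̄ − 9.2)): 0.0, 97.3, 71.4, 53.2, 102.9, 89.6, 105.7, 67.2, 98.0, 14.0, 114.8, 50.4, 0.0, 86.1, 91.7, 23.8, 61.6, 32.2.
Season total = 1159.9 DD.
Complete generations = ⌊1159.9 / 482⌋ = 2.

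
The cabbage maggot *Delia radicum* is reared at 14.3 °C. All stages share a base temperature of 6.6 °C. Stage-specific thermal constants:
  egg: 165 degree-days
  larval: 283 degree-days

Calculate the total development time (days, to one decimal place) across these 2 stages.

Daily accumulation at 14.3 °C = 14.3 − 6.6 = 7.7 DD/day.
Total K = 165 + 283 = 448 DD.
Total duration = 448 / 7.7 = 58.182 ≈ 58.2 days.

58.2 days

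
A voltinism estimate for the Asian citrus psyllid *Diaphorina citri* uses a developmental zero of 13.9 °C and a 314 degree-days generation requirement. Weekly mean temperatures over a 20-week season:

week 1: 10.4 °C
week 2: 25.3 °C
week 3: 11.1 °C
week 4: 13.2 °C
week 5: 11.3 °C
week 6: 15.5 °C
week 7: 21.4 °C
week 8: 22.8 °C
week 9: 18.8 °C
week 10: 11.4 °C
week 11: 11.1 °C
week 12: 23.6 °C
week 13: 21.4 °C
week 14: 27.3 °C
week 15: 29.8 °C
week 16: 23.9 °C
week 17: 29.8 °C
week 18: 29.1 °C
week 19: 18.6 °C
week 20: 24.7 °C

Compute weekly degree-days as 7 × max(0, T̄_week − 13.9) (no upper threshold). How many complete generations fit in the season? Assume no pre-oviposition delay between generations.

Weekly DD (7 × max(0, T̄ − 13.9)): 0.0, 79.8, 0.0, 0.0, 0.0, 11.2, 52.5, 62.3, 34.3, 0.0, 0.0, 67.9, 52.5, 93.8, 111.3, 70.0, 111.3, 106.4, 32.9, 75.6.
Season total = 961.8 DD.
Complete generations = ⌊961.8 / 314⌋ = 3.

3 generations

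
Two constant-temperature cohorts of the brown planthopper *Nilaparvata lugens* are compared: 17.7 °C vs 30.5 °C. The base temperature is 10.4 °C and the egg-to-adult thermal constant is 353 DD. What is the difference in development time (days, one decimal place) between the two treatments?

30.8 days

At 17.7 °C: 353 / (17.7 − 10.4) = 353 / 7.3 = 48.356 d.
At 30.5 °C: 353 / (30.5 − 10.4) = 353 / 20.1 = 17.562 d.
Difference = |48.356 − 17.562| = 30.794 ≈ 30.8 days.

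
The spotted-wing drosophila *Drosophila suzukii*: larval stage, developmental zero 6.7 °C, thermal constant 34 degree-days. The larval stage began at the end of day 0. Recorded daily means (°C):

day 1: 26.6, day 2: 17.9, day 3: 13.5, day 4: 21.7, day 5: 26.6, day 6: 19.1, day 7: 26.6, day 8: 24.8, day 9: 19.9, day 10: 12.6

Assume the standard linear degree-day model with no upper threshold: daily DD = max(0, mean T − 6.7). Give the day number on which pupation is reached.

day 3

Daily DD above 6.7 °C: 19.9, 11.2, 6.8, 15.0, 19.9, 12.4, 19.9, 18.1, 13.2, 5.9.
Cumulative: 19.9, 31.1, 37.9, 52.9, 72.8, 85.2, 105.1, 123.2, 136.4, 142.3.
The total first reaches 34 DD on day 3.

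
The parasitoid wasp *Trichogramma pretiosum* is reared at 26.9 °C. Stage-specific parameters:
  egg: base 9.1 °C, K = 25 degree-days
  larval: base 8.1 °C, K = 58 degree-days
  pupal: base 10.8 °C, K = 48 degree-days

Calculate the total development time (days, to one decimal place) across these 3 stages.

7.5 days

egg: 25 / (26.9 − 9.1) = 25 / 17.8 = 1.404 d.
larval: 58 / (26.9 − 8.1) = 58 / 18.8 = 3.085 d.
pupal: 48 / (26.9 − 10.8) = 48 / 16.1 = 2.981 d.
Sum = 7.471 ≈ 7.5 days.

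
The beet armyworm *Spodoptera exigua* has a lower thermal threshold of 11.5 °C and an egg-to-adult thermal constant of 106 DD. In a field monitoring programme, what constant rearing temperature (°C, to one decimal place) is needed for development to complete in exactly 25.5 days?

15.7 °C

Required daily accumulation = 106 / 25.5 = 4.157 DD/day.
T = T_base + 4.157 = 11.5 + 4.157 = 15.657 ≈ 15.7 °C.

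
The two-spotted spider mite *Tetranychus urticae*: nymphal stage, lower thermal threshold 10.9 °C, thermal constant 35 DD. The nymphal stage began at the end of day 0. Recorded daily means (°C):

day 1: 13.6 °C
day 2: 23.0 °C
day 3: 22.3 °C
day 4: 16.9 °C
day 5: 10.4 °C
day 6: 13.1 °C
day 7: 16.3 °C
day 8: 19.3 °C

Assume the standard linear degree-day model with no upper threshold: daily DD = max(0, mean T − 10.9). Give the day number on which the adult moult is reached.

day 7

Daily DD above 10.9 °C: 2.7, 12.1, 11.4, 6.0, 0.0, 2.2, 5.4, 8.4.
Cumulative: 2.7, 14.8, 26.2, 32.2, 32.2, 34.4, 39.8, 48.2.
The total first reaches 35 DD on day 7.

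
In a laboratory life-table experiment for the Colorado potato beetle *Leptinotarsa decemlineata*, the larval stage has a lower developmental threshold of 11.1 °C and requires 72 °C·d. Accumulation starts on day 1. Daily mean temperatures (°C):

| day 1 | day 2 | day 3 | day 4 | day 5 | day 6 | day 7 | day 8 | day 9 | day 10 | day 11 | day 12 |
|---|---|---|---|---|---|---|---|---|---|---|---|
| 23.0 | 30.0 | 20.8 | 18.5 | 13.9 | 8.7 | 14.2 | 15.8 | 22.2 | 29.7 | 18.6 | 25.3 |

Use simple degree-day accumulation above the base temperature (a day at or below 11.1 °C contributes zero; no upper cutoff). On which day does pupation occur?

day 10

Daily DD above 11.1 °C: 11.9, 18.9, 9.7, 7.4, 2.8, 0.0, 3.1, 4.7, 11.1, 18.6, 7.5, 14.2.
Cumulative: 11.9, 30.8, 40.5, 47.9, 50.7, 50.7, 53.8, 58.5, 69.6, 88.2, 95.7, 109.9.
The total first reaches 72 DD on day 10.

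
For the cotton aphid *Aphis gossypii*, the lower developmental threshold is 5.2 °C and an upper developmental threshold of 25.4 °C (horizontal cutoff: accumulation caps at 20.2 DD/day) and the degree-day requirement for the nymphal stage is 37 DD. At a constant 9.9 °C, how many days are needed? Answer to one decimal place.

7.9 days

Daily accumulation = 9.9 − 5.2 = 4.7 DD/day.
Duration = 37 / 4.7 = 7.872 ≈ 7.9 days.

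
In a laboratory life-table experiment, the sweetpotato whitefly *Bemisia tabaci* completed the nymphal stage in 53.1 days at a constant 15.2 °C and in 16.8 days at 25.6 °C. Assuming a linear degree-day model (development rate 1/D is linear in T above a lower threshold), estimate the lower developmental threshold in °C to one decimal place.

10.4 °C

Under the model K = D·(T − T_b), so D₁·(T₁ − T_b) = D₂·(T₂ − T_b).
53.1·(15.2 − T_b) = 16.8·(25.6 − T_b)
T_b = (53.1·15.2 − 16.8·25.6) / (53.1 − 16.8) = 377.04 / 36.3 = 10.387 °C ≈ 10.4 °C.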